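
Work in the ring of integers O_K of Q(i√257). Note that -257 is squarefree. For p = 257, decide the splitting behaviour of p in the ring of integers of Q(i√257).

Since -257 ≢ 1 mod 4, the ring of integers is ℤ[√-257] with discriminant 4·(-257) = -1028.
disc(K) = -1028 = 257·(-4), so p = 257 is ramified.

257 is ramified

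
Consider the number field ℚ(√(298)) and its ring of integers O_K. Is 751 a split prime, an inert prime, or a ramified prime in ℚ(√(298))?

Since 298 ≢ 1 mod 4, the ring of integers is ℤ[√298] with discriminant 4·298 = 1192.
disc(K) = 1192 is not divisible by 751; 751 is unramified.
Legendre symbol by Euler's criterion: (298/751) ≡ 298^375 ≡ 1 (mod 751), i.e. (298/751) = 1.
d is a quadratic residue mod p, hence 751 splits in O_K.

split — (751) = 𝔭₁𝔭₂ with 𝔭₁ ≠ 𝔭₂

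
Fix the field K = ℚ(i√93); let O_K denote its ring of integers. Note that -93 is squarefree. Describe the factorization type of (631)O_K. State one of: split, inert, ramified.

split

-93 mod 4 = 3, hence disc K = 4·(-93) = -372 and O_K = ℤ[√-93].
631 ∤ -372, so 631 is unramified.
(-93/631) = 538^315 mod 631 = 1, giving Legendre symbol 1.
d is a quadratic residue mod p, hence 631 splits in O_K.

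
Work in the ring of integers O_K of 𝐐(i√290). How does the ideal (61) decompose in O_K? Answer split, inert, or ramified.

Since -290 ≢ 1 mod 4, the ring of integers is ℤ[√-290] with discriminant 4·(-290) = -1160.
Since gcd(61, -1160) = 1 the prime 61 does not ramify.
(-290/61) = 15^30 mod 61 = 1, giving Legendre symbol 1.
(-290/61) = 1, so 61 splits.

p splits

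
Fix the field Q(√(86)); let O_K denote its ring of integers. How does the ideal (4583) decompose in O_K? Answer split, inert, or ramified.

remains prime (inert)

d = 86 ≡ 2 (mod 4), so O_K = ℤ[√86] and disc(K) = 4d = 344.
disc(K) = 344 is not divisible by 4583; 4583 is unramified.
Compute (86/4583) via Euler: 86^((4583-1)/2) mod 4583 = 4582, so (86/4583) = -1.
Legendre symbol -1 ⇒ 4583 is inert.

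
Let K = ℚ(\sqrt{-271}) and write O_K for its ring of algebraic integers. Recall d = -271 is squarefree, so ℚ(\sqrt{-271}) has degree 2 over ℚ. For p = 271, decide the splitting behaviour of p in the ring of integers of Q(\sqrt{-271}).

Since -271 ≡ 1 mod 4, the ring of integers is ℤ[(1+√-271)/2] with discriminant -271.
Ramification test: 271 | -271. The prime 271 ramifies in K.

271 is ramified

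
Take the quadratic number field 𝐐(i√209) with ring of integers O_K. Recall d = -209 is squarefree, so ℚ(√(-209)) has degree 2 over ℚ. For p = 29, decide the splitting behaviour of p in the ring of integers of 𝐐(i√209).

Since -209 ≢ 1 mod 4, the ring of integers is ℤ[√-209] with discriminant 4·(-209) = -836.
Since gcd(29, -836) = 1 the prime 29 does not ramify.
Compute (-209/29) via Euler: 23^((29-1)/2) mod 29 = 1, so (-209/29) = 1.
(-209/29) = 1, so 29 splits.

split — (29) = 𝔭₁𝔭₂ with 𝔭₁ ≠ 𝔭₂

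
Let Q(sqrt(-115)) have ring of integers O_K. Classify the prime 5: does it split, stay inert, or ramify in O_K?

-115 mod 4 = 1, hence disc K = -115 and O_K = ℤ[(1+√-115)/2].
disc(K) = -115 = 5·(-23), so p = 5 is ramified.

p ramifies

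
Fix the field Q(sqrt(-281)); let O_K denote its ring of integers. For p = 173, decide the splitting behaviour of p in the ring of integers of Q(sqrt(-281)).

inert

Since -281 ≢ 1 mod 4, the ring of integers is ℤ[√-281] with discriminant 4·(-281) = -1124.
173 ∤ -1124, so 173 is unramified.
Euler's criterion: (-281)^86 mod 173 = 172. Thus (-281|173) = -1.
(-281/173) = -1, so 173 is inert.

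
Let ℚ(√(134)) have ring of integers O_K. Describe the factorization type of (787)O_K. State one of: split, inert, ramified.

d = 134 ≡ 2 (mod 4), so O_K = ℤ[√134] and disc(K) = 4d = 536.
Since gcd(787, 536) = 1 the prime 787 does not ramify.
Compute (134/787) via Euler: 134^((787-1)/2) mod 787 = 786, so (134/787) = -1.
(134/787) = -1, so 787 is inert.

remains prime (inert)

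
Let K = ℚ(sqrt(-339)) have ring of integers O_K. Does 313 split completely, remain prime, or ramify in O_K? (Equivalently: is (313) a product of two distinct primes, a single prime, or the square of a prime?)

Since -339 ≡ 1 mod 4, the ring of integers is ℤ[(1+√-339)/2] with discriminant -339.
313 ∤ -339, so 313 is unramified.
Legendre symbol by Euler's criterion: (-339/313) ≡ (-339)^156 ≡ 1 (mod 313), i.e. (-339/313) = 1.
Legendre symbol 1 ⇒ 313 is split.

splits completely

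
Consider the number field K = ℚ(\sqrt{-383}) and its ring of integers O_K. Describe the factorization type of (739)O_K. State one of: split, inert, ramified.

remains prime (inert)

d = -383 ≡ 1 (mod 4), so O_K = ℤ[(1+√-383)/2] and disc(K) = d = -383.
Since gcd(739, -383) = 1 the prime 739 does not ramify.
Compute (-383/739) via Euler: 356^((739-1)/2) mod 739 = 738, so (-383/739) = -1.
d is a non-residue mod p, hence 739 remains inert in O_K.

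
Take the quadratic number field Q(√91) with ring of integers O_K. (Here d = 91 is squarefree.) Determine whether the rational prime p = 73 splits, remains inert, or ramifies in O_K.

d = 91 ≡ 3 (mod 4), so O_K = ℤ[√91] and disc(K) = 4d = 364.
73 ∤ 364, so 73 is unramified.
(91/73) = 18^36 mod 73 = 1, giving Legendre symbol 1.
Legendre symbol 1 ⇒ 73 is split.

splits completely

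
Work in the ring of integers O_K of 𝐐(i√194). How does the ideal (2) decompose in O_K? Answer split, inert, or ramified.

-194 mod 4 = 2, hence disc K = 4·(-194) = -776 and O_K = ℤ[√-194].
disc(K) = -776 = 2·(-388), so p = 2 is ramified.

p ramifies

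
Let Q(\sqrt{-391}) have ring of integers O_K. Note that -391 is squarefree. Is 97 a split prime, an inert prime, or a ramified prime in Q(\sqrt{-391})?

split

-391 mod 4 = 1, hence disc K = -391 and O_K = ℤ[(1+√-391)/2].
disc(K) = -391 is not divisible by 97; 97 is unramified.
Euler's criterion: (-391)^48 mod 97 = 1. Thus (-391|97) = 1.
(-391/97) = 1, so 97 splits.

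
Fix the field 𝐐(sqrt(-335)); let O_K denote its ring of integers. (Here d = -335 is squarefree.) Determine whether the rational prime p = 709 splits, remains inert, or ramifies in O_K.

split — (709) = 𝔭₁𝔭₂ with 𝔭₁ ≠ 𝔭₂

Since -335 ≡ 1 mod 4, the ring of integers is ℤ[(1+√-335)/2] with discriminant -335.
709 ∤ -335, so 709 is unramified.
Euler's criterion: (-335)^354 mod 709 = 1. Thus (-335|709) = 1.
Legendre symbol 1 ⇒ 709 is split.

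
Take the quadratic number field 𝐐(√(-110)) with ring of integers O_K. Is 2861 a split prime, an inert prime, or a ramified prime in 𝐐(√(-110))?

d = -110 ≡ 2 (mod 4), so O_K = ℤ[√-110] and disc(K) = 4d = -440.
Since gcd(2861, -440) = 1 the prime 2861 does not ramify.
Legendre symbol by Euler's criterion: (-110/2861) ≡ (-110)^1430 ≡ 2860 (mod 2861), i.e. (-110/2861) = -1.
(-110/2861) = -1, so 2861 is inert.

remains prime (inert)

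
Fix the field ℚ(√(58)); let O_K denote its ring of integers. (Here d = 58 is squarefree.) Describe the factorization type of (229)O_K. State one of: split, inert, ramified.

Since 58 ≢ 1 mod 4, the ring of integers is ℤ[√58] with discriminant 4·58 = 232.
229 ∤ 232, so 229 is unramified.
(58/229) = 58^114 mod 229 = 1, giving Legendre symbol 1.
(58/229) = 1, so 229 splits.

split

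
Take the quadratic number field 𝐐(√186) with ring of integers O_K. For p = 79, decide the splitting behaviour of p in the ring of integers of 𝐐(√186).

inert

Since 186 ≢ 1 mod 4, the ring of integers is ℤ[√186] with discriminant 4·186 = 744.
79 ∤ 744, so 79 is unramified.
Compute (186/79) via Euler: 28^((79-1)/2) mod 79 = 78, so (186/79) = -1.
d is a non-residue mod p, hence 79 remains inert in O_K.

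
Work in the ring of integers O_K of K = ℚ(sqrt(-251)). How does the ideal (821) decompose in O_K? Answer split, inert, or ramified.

821 splits in O_K

d = -251 ≡ 1 (mod 4), so O_K = ℤ[(1+√-251)/2] and disc(K) = d = -251.
Since gcd(821, -251) = 1 the prime 821 does not ramify.
Legendre symbol by Euler's criterion: (-251/821) ≡ (-251)^410 ≡ 1 (mod 821), i.e. (-251/821) = 1.
Legendre symbol 1 ⇒ 821 is split.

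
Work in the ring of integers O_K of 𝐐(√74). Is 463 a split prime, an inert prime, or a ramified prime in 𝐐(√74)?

p is inert

Since 74 ≢ 1 mod 4, the ring of integers is ℤ[√74] with discriminant 4·74 = 296.
Since gcd(463, 296) = 1 the prime 463 does not ramify.
Euler's criterion: 74^231 mod 463 = 462. Thus (74|463) = -1.
Legendre symbol -1 ⇒ 463 is inert.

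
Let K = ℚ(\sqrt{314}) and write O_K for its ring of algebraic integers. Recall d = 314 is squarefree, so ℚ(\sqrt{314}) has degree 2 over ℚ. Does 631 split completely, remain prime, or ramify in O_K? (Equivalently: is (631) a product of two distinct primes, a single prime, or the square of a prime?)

314 mod 4 = 2, hence disc K = 4·314 = 1256 and O_K = ℤ[√314].
631 ∤ 1256, so 631 is unramified.
Euler's criterion: 314^315 mod 631 = 1. Thus (314|631) = 1.
d is a quadratic residue mod p, hence 631 splits in O_K.

p splits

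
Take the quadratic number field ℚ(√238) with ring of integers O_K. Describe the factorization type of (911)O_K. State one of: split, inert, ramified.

d = 238 ≡ 2 (mod 4), so O_K = ℤ[√238] and disc(K) = 4d = 952.
Since gcd(911, 952) = 1 the prime 911 does not ramify.
(238/911) = 238^455 mod 911 = 1, giving Legendre symbol 1.
(238/911) = 1, so 911 splits.

911 splits in O_K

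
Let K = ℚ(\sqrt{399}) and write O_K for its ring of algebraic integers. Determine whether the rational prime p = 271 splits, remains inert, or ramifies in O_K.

split

399 mod 4 = 3, hence disc K = 4·399 = 1596 and O_K = ℤ[√399].
271 ∤ 1596, so 271 is unramified.
Compute (399/271) via Euler: 128^((271-1)/2) mod 271 = 1, so (399/271) = 1.
(399/271) = 1, so 271 splits.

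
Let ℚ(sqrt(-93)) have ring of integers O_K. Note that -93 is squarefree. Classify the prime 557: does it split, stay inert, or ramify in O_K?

splits completely

d = -93 ≡ 3 (mod 4), so O_K = ℤ[√-93] and disc(K) = 4d = -372.
Since gcd(557, -372) = 1 the prime 557 does not ramify.
(-93/557) = 464^278 mod 557 = 1, giving Legendre symbol 1.
Legendre symbol 1 ⇒ 557 is split.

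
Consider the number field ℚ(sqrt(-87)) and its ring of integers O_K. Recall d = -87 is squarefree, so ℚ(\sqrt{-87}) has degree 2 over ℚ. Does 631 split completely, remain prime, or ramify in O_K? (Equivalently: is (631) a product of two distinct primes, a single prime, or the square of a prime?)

split — (631) = 𝔭₁𝔭₂ with 𝔭₁ ≠ 𝔭₂

Since -87 ≡ 1 mod 4, the ring of integers is ℤ[(1+√-87)/2] with discriminant -87.
631 ∤ -87, so 631 is unramified.
Euler's criterion: (-87)^315 mod 631 = 1. Thus (-87|631) = 1.
(-87/631) = 1, so 631 splits.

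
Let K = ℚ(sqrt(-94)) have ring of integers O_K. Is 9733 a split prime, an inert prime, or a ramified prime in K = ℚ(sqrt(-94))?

d = -94 ≡ 2 (mod 4), so O_K = ℤ[√-94] and disc(K) = 4d = -376.
9733 ∤ -376, so 9733 is unramified.
Legendre symbol by Euler's criterion: (-94/9733) ≡ (-94)^4866 ≡ 9732 (mod 9733), i.e. (-94/9733) = -1.
(-94/9733) = -1, so 9733 is inert.

p is inert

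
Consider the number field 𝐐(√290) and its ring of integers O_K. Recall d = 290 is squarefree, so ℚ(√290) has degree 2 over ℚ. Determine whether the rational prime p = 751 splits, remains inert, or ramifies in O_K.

inert

d = 290 ≡ 2 (mod 4), so O_K = ℤ[√290] and disc(K) = 4d = 1160.
751 ∤ 1160, so 751 is unramified.
Legendre symbol by Euler's criterion: (290/751) ≡ 290^375 ≡ 750 (mod 751), i.e. (290/751) = -1.
d is a non-residue mod p, hence 751 remains inert in O_K.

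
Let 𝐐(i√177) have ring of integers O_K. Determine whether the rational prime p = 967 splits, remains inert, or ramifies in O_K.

-177 mod 4 = 3, hence disc K = 4·(-177) = -708 and O_K = ℤ[√-177].
Since gcd(967, -708) = 1 the prime 967 does not ramify.
(-177/967) = 790^483 mod 967 = 1, giving Legendre symbol 1.
(-177/967) = 1, so 967 splits.

p splits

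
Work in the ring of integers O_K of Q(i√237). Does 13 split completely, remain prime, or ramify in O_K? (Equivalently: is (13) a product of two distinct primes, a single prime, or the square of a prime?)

-237 mod 4 = 3, hence disc K = 4·(-237) = -948 and O_K = ℤ[√-237].
13 ∤ -948, so 13 is unramified.
(-237/13) = 10^6 mod 13 = 1, giving Legendre symbol 1.
Legendre symbol 1 ⇒ 13 is split.

split — (13) = 𝔭₁𝔭₂ with 𝔭₁ ≠ 𝔭₂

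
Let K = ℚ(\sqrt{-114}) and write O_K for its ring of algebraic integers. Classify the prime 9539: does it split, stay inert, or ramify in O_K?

9539 remains inert

-114 mod 4 = 2, hence disc K = 4·(-114) = -456 and O_K = ℤ[√-114].
Since gcd(9539, -456) = 1 the prime 9539 does not ramify.
Compute (-114/9539) via Euler: 9425^((9539-1)/2) mod 9539 = 9538, so (-114/9539) = -1.
Legendre symbol -1 ⇒ 9539 is inert.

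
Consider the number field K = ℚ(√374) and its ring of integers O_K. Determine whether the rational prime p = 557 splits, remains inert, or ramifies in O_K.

374 mod 4 = 2, hence disc K = 4·374 = 1496 and O_K = ℤ[√374].
Since gcd(557, 1496) = 1 the prime 557 does not ramify.
(374/557) = 374^278 mod 557 = 1, giving Legendre symbol 1.
d is a quadratic residue mod p, hence 557 splits in O_K.

557 splits in O_K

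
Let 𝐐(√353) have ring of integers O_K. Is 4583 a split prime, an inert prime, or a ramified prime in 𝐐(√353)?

inert

Since 353 ≡ 1 mod 4, the ring of integers is ℤ[(1+√353)/2] with discriminant 353.
disc(K) = 353 is not divisible by 4583; 4583 is unramified.
(353/4583) = 353^2291 mod 4583 = 4582, giving Legendre symbol -1.
d is a non-residue mod p, hence 4583 remains inert in O_K.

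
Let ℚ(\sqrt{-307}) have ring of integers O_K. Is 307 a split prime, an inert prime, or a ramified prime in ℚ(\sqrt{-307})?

ramifies in O_K

-307 mod 4 = 1, hence disc K = -307 and O_K = ℤ[(1+√-307)/2].
Ramification test: 307 | -307. The prime 307 ramifies in K.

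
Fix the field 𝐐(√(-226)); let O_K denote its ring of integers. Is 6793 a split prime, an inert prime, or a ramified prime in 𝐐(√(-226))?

-226 mod 4 = 2, hence disc K = 4·(-226) = -904 and O_K = ℤ[√-226].
Since gcd(6793, -904) = 1 the prime 6793 does not ramify.
(-226/6793) = 6567^3396 mod 6793 = 1, giving Legendre symbol 1.
(-226/6793) = 1, so 6793 splits.

6793 splits in O_K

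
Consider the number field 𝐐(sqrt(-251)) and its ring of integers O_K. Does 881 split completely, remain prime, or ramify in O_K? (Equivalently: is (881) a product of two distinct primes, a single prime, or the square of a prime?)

inert — (881) stays prime in O_K

d = -251 ≡ 1 (mod 4), so O_K = ℤ[(1+√-251)/2] and disc(K) = d = -251.
Since gcd(881, -251) = 1 the prime 881 does not ramify.
Legendre symbol by Euler's criterion: (-251/881) ≡ (-251)^440 ≡ 880 (mod 881), i.e. (-251/881) = -1.
d is a non-residue mod p, hence 881 remains inert in O_K.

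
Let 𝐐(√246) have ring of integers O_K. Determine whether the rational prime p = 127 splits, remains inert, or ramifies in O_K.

p is inert

Since 246 ≢ 1 mod 4, the ring of integers is ℤ[√246] with discriminant 4·246 = 984.
127 ∤ 984, so 127 is unramified.
Compute (246/127) via Euler: 119^((127-1)/2) mod 127 = 126, so (246/127) = -1.
Legendre symbol -1 ⇒ 127 is inert.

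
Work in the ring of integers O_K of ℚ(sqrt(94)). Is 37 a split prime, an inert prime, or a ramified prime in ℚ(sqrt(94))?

Since 94 ≢ 1 mod 4, the ring of integers is ℤ[√94] with discriminant 4·94 = 376.
disc(K) = 376 is not divisible by 37; 37 is unramified.
Compute (94/37) via Euler: 20^((37-1)/2) mod 37 = 36, so (94/37) = -1.
(94/37) = -1, so 37 is inert.

37 remains inert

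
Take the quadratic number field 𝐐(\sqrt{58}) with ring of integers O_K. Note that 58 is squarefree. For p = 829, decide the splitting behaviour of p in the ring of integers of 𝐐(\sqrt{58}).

d = 58 ≡ 2 (mod 4), so O_K = ℤ[√58] and disc(K) = 4d = 232.
Since gcd(829, 232) = 1 the prime 829 does not ramify.
Legendre symbol by Euler's criterion: (58/829) ≡ 58^414 ≡ 1 (mod 829), i.e. (58/829) = 1.
(58/829) = 1, so 829 splits.

split — (829) = 𝔭₁𝔭₂ with 𝔭₁ ≠ 𝔭₂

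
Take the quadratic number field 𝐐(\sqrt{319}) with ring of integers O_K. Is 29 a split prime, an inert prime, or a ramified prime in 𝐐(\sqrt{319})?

d = 319 ≡ 3 (mod 4), so O_K = ℤ[√319] and disc(K) = 4d = 1276.
29 divides disc(K) = 1276, so 29 ramifies.

ramified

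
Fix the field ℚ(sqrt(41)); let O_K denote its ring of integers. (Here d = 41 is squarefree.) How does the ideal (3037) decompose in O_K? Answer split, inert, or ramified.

inert — (3037) stays prime in O_K

d = 41 ≡ 1 (mod 4), so O_K = ℤ[(1+√41)/2] and disc(K) = d = 41.
disc(K) = 41 is not divisible by 3037; 3037 is unramified.
Euler's criterion: 41^1518 mod 3037 = 3036. Thus (41|3037) = -1.
d is a non-residue mod p, hence 3037 remains inert in O_K.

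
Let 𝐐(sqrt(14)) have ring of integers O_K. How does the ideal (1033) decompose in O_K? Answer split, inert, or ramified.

d = 14 ≡ 2 (mod 4), so O_K = ℤ[√14] and disc(K) = 4d = 56.
1033 ∤ 56, so 1033 is unramified.
Euler's criterion: 14^516 mod 1033 = 1. Thus (14|1033) = 1.
d is a quadratic residue mod p, hence 1033 splits in O_K.

p splits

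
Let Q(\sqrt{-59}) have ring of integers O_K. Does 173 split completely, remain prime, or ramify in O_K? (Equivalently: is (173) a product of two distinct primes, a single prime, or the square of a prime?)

d = -59 ≡ 1 (mod 4), so O_K = ℤ[(1+√-59)/2] and disc(K) = d = -59.
disc(K) = -59 is not divisible by 173; 173 is unramified.
Compute (-59/173) via Euler: 114^((173-1)/2) mod 173 = 172, so (-59/173) = -1.
Legendre symbol -1 ⇒ 173 is inert.

inert — (173) stays prime in O_K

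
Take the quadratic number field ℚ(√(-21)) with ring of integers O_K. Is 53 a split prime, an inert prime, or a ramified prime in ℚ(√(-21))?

d = -21 ≡ 3 (mod 4), so O_K = ℤ[√-21] and disc(K) = 4d = -84.
disc(K) = -84 is not divisible by 53; 53 is unramified.
Legendre symbol by Euler's criterion: (-21/53) ≡ (-21)^26 ≡ 52 (mod 53), i.e. (-21/53) = -1.
d is a non-residue mod p, hence 53 remains inert in O_K.

53 remains inert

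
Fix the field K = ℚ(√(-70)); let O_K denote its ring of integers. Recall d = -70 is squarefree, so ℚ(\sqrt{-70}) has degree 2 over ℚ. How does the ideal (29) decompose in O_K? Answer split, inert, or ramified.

d = -70 ≡ 2 (mod 4), so O_K = ℤ[√-70] and disc(K) = 4d = -280.
disc(K) = -280 is not divisible by 29; 29 is unramified.
Euler's criterion: (-70)^14 mod 29 = 28. Thus (-70|29) = -1.
(-70/29) = -1, so 29 is inert.

inert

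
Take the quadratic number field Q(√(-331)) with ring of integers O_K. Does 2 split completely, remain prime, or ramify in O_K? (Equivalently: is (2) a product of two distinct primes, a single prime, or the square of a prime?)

remains prime (inert)

Since -331 ≡ 1 mod 4, the ring of integers is ℤ[(1+√-331)/2] with discriminant -331.
2 ∤ -331, so 2 is unramified.
Checking d mod 8: -331 ≡ 5. Hence 2 is inert in O_K.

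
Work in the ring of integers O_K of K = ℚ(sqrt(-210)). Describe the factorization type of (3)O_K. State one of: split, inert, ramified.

d = -210 ≡ 2 (mod 4), so O_K = ℤ[√-210] and disc(K) = 4d = -840.
3 divides disc(K) = -840, so 3 ramifies.

3 is ramified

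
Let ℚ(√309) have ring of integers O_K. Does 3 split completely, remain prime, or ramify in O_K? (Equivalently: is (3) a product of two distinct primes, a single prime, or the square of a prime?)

d = 309 ≡ 1 (mod 4), so O_K = ℤ[(1+√309)/2] and disc(K) = d = 309.
3 divides disc(K) = 309, so 3 ramifies.

ramified — (3) = 𝔭²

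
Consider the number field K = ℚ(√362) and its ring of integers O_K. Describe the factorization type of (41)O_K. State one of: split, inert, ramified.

inert — (41) stays prime in O_K

362 mod 4 = 2, hence disc K = 4·362 = 1448 and O_K = ℤ[√362].
disc(K) = 1448 is not divisible by 41; 41 is unramified.
Euler's criterion: 362^20 mod 41 = 40. Thus (362|41) = -1.
d is a non-residue mod p, hence 41 remains inert in O_K.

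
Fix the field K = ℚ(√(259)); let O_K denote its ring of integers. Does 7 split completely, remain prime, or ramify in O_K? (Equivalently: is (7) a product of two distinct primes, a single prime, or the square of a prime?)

259 mod 4 = 3, hence disc K = 4·259 = 1036 and O_K = ℤ[√259].
7 divides disc(K) = 1036, so 7 ramifies.

p ramifies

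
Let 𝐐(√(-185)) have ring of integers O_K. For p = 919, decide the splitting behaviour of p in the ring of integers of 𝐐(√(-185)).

d = -185 ≡ 3 (mod 4), so O_K = ℤ[√-185] and disc(K) = 4d = -740.
919 ∤ -740, so 919 is unramified.
Compute (-185/919) via Euler: 734^((919-1)/2) mod 919 = 1, so (-185/919) = 1.
Legendre symbol 1 ⇒ 919 is split.

919 splits in O_K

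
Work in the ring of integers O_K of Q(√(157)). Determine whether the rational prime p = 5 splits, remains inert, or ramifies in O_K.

p is inert

Since 157 ≡ 1 mod 4, the ring of integers is ℤ[(1+√157)/2] with discriminant 157.
5 ∤ 157, so 5 is unramified.
Euler's criterion: 157^2 mod 5 = 4. Thus (157|5) = -1.
d is a non-residue mod p, hence 5 remains inert in O_K.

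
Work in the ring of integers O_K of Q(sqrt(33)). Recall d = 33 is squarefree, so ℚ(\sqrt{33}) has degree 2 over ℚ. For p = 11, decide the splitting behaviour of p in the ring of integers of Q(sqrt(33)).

Since 33 ≡ 1 mod 4, the ring of integers is ℤ[(1+√33)/2] with discriminant 33.
Ramification test: 11 | 33. The prime 11 ramifies in K.

ramified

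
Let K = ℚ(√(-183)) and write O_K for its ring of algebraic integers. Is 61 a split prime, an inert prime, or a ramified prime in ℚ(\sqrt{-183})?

p ramifies

-183 mod 4 = 1, hence disc K = -183 and O_K = ℤ[(1+√-183)/2].
disc(K) = -183 = 61·(-3), so p = 61 is ramified.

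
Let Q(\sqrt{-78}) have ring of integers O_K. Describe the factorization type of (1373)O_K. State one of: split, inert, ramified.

p is inert

-78 mod 4 = 2, hence disc K = 4·(-78) = -312 and O_K = ℤ[√-78].
Since gcd(1373, -312) = 1 the prime 1373 does not ramify.
Compute (-78/1373) via Euler: 1295^((1373-1)/2) mod 1373 = 1372, so (-78/1373) = -1.
(-78/1373) = -1, so 1373 is inert.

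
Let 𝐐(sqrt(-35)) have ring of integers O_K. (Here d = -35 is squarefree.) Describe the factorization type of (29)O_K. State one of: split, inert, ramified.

d = -35 ≡ 1 (mod 4), so O_K = ℤ[(1+√-35)/2] and disc(K) = d = -35.
disc(K) = -35 is not divisible by 29; 29 is unramified.
Legendre symbol by Euler's criterion: (-35/29) ≡ (-35)^14 ≡ 1 (mod 29), i.e. (-35/29) = 1.
(-35/29) = 1, so 29 splits.

splits completely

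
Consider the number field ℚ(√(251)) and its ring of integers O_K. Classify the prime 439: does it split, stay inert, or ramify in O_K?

251 mod 4 = 3, hence disc K = 4·251 = 1004 and O_K = ℤ[√251].
Since gcd(439, 1004) = 1 the prime 439 does not ramify.
Legendre symbol by Euler's criterion: (251/439) ≡ 251^219 ≡ 1 (mod 439), i.e. (251/439) = 1.
(251/439) = 1, so 439 splits.

439 splits in O_K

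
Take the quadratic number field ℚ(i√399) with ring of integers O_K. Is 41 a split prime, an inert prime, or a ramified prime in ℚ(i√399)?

Since -399 ≡ 1 mod 4, the ring of integers is ℤ[(1+√-399)/2] with discriminant -399.
disc(K) = -399 is not divisible by 41; 41 is unramified.
Euler's criterion: (-399)^20 mod 41 = 40. Thus (-399|41) = -1.
(-399/41) = -1, so 41 is inert.

inert — (41) stays prime in O_K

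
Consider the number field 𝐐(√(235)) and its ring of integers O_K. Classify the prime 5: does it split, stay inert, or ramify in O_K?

235 mod 4 = 3, hence disc K = 4·235 = 940 and O_K = ℤ[√235].
Ramification test: 5 | 940. The prime 5 ramifies in K.

ramified — (5) = 𝔭²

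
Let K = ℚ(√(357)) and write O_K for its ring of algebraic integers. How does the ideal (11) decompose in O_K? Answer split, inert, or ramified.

Since 357 ≡ 1 mod 4, the ring of integers is ℤ[(1+√357)/2] with discriminant 357.
11 ∤ 357, so 11 is unramified.
Legendre symbol by Euler's criterion: (357/11) ≡ 357^5 ≡ 1 (mod 11), i.e. (357/11) = 1.
d is a quadratic residue mod p, hence 11 splits in O_K.

splits completely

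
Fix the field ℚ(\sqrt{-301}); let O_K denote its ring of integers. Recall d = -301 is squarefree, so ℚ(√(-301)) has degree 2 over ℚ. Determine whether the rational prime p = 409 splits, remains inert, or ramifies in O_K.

p splits

-301 mod 4 = 3, hence disc K = 4·(-301) = -1204 and O_K = ℤ[√-301].
disc(K) = -1204 is not divisible by 409; 409 is unramified.
Legendre symbol by Euler's criterion: (-301/409) ≡ (-301)^204 ≡ 1 (mod 409), i.e. (-301/409) = 1.
Legendre symbol 1 ⇒ 409 is split.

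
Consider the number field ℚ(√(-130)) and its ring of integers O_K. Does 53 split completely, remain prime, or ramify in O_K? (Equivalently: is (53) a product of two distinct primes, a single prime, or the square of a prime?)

d = -130 ≡ 2 (mod 4), so O_K = ℤ[√-130] and disc(K) = 4d = -520.
disc(K) = -520 is not divisible by 53; 53 is unramified.
Legendre symbol by Euler's criterion: (-130/53) ≡ (-130)^26 ≡ 1 (mod 53), i.e. (-130/53) = 1.
(-130/53) = 1, so 53 splits.

53 splits in O_K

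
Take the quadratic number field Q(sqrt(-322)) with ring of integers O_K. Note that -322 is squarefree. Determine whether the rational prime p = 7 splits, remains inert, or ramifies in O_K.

-322 mod 4 = 2, hence disc K = 4·(-322) = -1288 and O_K = ℤ[√-322].
disc(K) = -1288 = 7·(-184), so p = 7 is ramified.

ramified — (7) = 𝔭²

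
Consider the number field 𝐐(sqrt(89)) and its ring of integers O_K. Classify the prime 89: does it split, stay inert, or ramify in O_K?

89 mod 4 = 1, hence disc K = 89 and O_K = ℤ[(1+√89)/2].
disc(K) = 89 = 89·1, so p = 89 is ramified.

ramified — (89) = 𝔭²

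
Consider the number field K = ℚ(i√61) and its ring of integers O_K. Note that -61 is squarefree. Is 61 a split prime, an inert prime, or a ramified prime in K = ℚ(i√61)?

-61 mod 4 = 3, hence disc K = 4·(-61) = -244 and O_K = ℤ[√-61].
disc(K) = -244 = 61·(-4), so p = 61 is ramified.

ramified — (61) = 𝔭²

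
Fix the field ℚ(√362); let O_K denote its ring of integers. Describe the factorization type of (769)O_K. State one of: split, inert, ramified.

d = 362 ≡ 2 (mod 4), so O_K = ℤ[√362] and disc(K) = 4d = 1448.
Since gcd(769, 1448) = 1 the prime 769 does not ramify.
Legendre symbol by Euler's criterion: (362/769) ≡ 362^384 ≡ 1 (mod 769), i.e. (362/769) = 1.
d is a quadratic residue mod p, hence 769 splits in O_K.

769 splits in O_K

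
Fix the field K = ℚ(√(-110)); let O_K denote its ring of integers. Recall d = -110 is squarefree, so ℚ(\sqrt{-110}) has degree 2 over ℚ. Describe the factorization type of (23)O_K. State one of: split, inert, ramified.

p is inert

-110 mod 4 = 2, hence disc K = 4·(-110) = -440 and O_K = ℤ[√-110].
Since gcd(23, -440) = 1 the prime 23 does not ramify.
(-110/23) = 5^11 mod 23 = 22, giving Legendre symbol -1.
d is a non-residue mod p, hence 23 remains inert in O_K.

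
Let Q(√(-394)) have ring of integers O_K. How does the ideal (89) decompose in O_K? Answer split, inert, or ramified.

d = -394 ≡ 2 (mod 4), so O_K = ℤ[√-394] and disc(K) = 4d = -1576.
disc(K) = -1576 is not divisible by 89; 89 is unramified.
(-394/89) = 51^44 mod 89 = 88, giving Legendre symbol -1.
d is a non-residue mod p, hence 89 remains inert in O_K.

remains prime (inert)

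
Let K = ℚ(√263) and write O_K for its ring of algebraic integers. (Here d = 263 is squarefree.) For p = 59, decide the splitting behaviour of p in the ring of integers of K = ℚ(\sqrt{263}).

263 mod 4 = 3, hence disc K = 4·263 = 1052 and O_K = ℤ[√263].
Since gcd(59, 1052) = 1 the prime 59 does not ramify.
Euler's criterion: 263^29 mod 59 = 1. Thus (263|59) = 1.
d is a quadratic residue mod p, hence 59 splits in O_K.

split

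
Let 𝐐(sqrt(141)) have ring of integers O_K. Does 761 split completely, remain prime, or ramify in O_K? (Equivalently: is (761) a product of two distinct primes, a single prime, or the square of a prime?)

p is inert

d = 141 ≡ 1 (mod 4), so O_K = ℤ[(1+√141)/2] and disc(K) = d = 141.
Since gcd(761, 141) = 1 the prime 761 does not ramify.
Euler's criterion: 141^380 mod 761 = 760. Thus (141|761) = -1.
Legendre symbol -1 ⇒ 761 is inert.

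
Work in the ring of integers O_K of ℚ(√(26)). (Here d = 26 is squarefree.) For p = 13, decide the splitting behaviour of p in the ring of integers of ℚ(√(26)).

26 mod 4 = 2, hence disc K = 4·26 = 104 and O_K = ℤ[√26].
Ramification test: 13 | 104. The prime 13 ramifies in K.

ramified — (13) = 𝔭²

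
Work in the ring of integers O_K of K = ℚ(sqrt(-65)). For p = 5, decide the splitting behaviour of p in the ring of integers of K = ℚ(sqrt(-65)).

-65 mod 4 = 3, hence disc K = 4·(-65) = -260 and O_K = ℤ[√-65].
5 divides disc(K) = -260, so 5 ramifies.

ramifies in O_K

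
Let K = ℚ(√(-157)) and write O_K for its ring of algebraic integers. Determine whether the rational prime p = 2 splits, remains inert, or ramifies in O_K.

p ramifies

-157 mod 4 = 3, hence disc K = 4·(-157) = -628 and O_K = ℤ[√-157].
disc(K) = -628 = 2·(-314), so p = 2 is ramified.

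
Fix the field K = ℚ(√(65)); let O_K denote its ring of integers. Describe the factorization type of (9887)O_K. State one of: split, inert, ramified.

split

d = 65 ≡ 1 (mod 4), so O_K = ℤ[(1+√65)/2] and disc(K) = d = 65.
9887 ∤ 65, so 9887 is unramified.
(65/9887) = 65^4943 mod 9887 = 1, giving Legendre symbol 1.
Legendre symbol 1 ⇒ 9887 is split.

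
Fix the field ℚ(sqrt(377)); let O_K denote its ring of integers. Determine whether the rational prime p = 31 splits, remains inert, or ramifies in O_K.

377 mod 4 = 1, hence disc K = 377 and O_K = ℤ[(1+√377)/2].
31 ∤ 377, so 31 is unramified.
Legendre symbol by Euler's criterion: (377/31) ≡ 377^15 ≡ 1 (mod 31), i.e. (377/31) = 1.
d is a quadratic residue mod p, hence 31 splits in O_K.

p splits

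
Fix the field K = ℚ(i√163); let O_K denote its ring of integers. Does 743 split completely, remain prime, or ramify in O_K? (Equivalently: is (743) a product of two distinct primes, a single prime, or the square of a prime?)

d = -163 ≡ 1 (mod 4), so O_K = ℤ[(1+√-163)/2] and disc(K) = d = -163.
Since gcd(743, -163) = 1 the prime 743 does not ramify.
Compute (-163/743) via Euler: 580^((743-1)/2) mod 743 = 1, so (-163/743) = 1.
d is a quadratic residue mod p, hence 743 splits in O_K.

p splits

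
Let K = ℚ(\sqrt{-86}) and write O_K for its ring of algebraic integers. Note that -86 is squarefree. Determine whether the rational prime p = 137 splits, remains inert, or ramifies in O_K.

137 remains inert

Since -86 ≢ 1 mod 4, the ring of integers is ℤ[√-86] with discriminant 4·(-86) = -344.
Since gcd(137, -344) = 1 the prime 137 does not ramify.
Euler's criterion: (-86)^68 mod 137 = 136. Thus (-86|137) = -1.
Legendre symbol -1 ⇒ 137 is inert.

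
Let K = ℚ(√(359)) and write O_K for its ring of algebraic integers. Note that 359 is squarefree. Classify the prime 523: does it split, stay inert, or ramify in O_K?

Since 359 ≢ 1 mod 4, the ring of integers is ℤ[√359] with discriminant 4·359 = 1436.
Since gcd(523, 1436) = 1 the prime 523 does not ramify.
(359/523) = 359^261 mod 523 = 522, giving Legendre symbol -1.
(359/523) = -1, so 523 is inert.

inert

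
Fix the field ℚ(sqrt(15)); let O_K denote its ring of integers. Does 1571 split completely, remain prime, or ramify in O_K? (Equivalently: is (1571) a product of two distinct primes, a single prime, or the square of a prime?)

split — (1571) = 𝔭₁𝔭₂ with 𝔭₁ ≠ 𝔭₂

d = 15 ≡ 3 (mod 4), so O_K = ℤ[√15] and disc(K) = 4d = 60.
Since gcd(1571, 60) = 1 the prime 1571 does not ramify.
Compute (15/1571) via Euler: 15^((1571-1)/2) mod 1571 = 1, so (15/1571) = 1.
d is a quadratic residue mod p, hence 1571 splits in O_K.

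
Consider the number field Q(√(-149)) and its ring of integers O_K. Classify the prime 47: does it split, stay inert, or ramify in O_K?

d = -149 ≡ 3 (mod 4), so O_K = ℤ[√-149] and disc(K) = 4d = -596.
disc(K) = -596 is not divisible by 47; 47 is unramified.
Euler's criterion: (-149)^23 mod 47 = 46. Thus (-149|47) = -1.
Legendre symbol -1 ⇒ 47 is inert.

p is inert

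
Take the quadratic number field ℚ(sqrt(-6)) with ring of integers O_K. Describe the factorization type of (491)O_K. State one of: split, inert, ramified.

-6 mod 4 = 2, hence disc K = 4·(-6) = -24 and O_K = ℤ[√-6].
Since gcd(491, -24) = 1 the prime 491 does not ramify.
Legendre symbol by Euler's criterion: (-6/491) ≡ (-6)^245 ≡ 1 (mod 491), i.e. (-6/491) = 1.
Legendre symbol 1 ⇒ 491 is split.

split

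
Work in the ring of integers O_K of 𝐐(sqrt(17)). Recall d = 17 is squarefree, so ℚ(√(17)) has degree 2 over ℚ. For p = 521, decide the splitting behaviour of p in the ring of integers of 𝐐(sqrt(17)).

Since 17 ≡ 1 mod 4, the ring of integers is ℤ[(1+√17)/2] with discriminant 17.
Since gcd(521, 17) = 1 the prime 521 does not ramify.
Compute (17/521) via Euler: 17^((521-1)/2) mod 521 = 520, so (17/521) = -1.
(17/521) = -1, so 521 is inert.

inert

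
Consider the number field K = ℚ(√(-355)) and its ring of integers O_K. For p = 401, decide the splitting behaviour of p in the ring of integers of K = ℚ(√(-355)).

401 remains inert

-355 mod 4 = 1, hence disc K = -355 and O_K = ℤ[(1+√-355)/2].
Since gcd(401, -355) = 1 the prime 401 does not ramify.
Legendre symbol by Euler's criterion: (-355/401) ≡ (-355)^200 ≡ 400 (mod 401), i.e. (-355/401) = -1.
d is a non-residue mod p, hence 401 remains inert in O_K.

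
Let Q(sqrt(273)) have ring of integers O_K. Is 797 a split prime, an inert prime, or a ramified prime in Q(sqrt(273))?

split

273 mod 4 = 1, hence disc K = 273 and O_K = ℤ[(1+√273)/2].
Since gcd(797, 273) = 1 the prime 797 does not ramify.
Euler's criterion: 273^398 mod 797 = 1. Thus (273|797) = 1.
(273/797) = 1, so 797 splits.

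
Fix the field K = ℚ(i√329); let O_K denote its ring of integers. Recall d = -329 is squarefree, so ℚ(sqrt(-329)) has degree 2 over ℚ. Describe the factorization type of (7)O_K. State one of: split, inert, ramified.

d = -329 ≡ 3 (mod 4), so O_K = ℤ[√-329] and disc(K) = 4d = -1316.
disc(K) = -1316 = 7·(-188), so p = 7 is ramified.

ramified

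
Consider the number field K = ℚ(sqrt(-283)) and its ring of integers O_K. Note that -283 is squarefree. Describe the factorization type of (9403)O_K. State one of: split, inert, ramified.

splits completely

d = -283 ≡ 1 (mod 4), so O_K = ℤ[(1+√-283)/2] and disc(K) = d = -283.
Since gcd(9403, -283) = 1 the prime 9403 does not ramify.
Euler's criterion: (-283)^4701 mod 9403 = 1. Thus (-283|9403) = 1.
d is a quadratic residue mod p, hence 9403 splits in O_K.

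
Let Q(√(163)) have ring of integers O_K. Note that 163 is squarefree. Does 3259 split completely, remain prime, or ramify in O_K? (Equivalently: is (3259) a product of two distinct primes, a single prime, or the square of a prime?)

split — (3259) = 𝔭₁𝔭₂ with 𝔭₁ ≠ 𝔭₂

163 mod 4 = 3, hence disc K = 4·163 = 652 and O_K = ℤ[√163].
disc(K) = 652 is not divisible by 3259; 3259 is unramified.
(163/3259) = 163^1629 mod 3259 = 1, giving Legendre symbol 1.
Legendre symbol 1 ⇒ 3259 is split.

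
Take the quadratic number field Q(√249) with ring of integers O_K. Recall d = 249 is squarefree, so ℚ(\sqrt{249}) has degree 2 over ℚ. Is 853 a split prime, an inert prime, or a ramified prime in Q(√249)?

split

Since 249 ≡ 1 mod 4, the ring of integers is ℤ[(1+√249)/2] with discriminant 249.
853 ∤ 249, so 853 is unramified.
Legendre symbol by Euler's criterion: (249/853) ≡ 249^426 ≡ 1 (mod 853), i.e. (249/853) = 1.
Legendre symbol 1 ⇒ 853 is split.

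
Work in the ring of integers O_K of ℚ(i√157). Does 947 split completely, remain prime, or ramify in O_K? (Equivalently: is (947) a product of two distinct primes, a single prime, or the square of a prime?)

p splits

d = -157 ≡ 3 (mod 4), so O_K = ℤ[√-157] and disc(K) = 4d = -628.
Since gcd(947, -628) = 1 the prime 947 does not ramify.
Euler's criterion: (-157)^473 mod 947 = 1. Thus (-157|947) = 1.
Legendre symbol 1 ⇒ 947 is split.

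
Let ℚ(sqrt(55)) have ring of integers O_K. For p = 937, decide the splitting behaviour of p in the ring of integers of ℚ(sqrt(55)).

Since 55 ≢ 1 mod 4, the ring of integers is ℤ[√55] with discriminant 4·55 = 220.
937 ∤ 220, so 937 is unramified.
(55/937) = 55^468 mod 937 = 1, giving Legendre symbol 1.
d is a quadratic residue mod p, hence 937 splits in O_K.

p splits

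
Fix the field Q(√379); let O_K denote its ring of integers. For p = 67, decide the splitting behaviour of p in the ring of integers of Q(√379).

Since 379 ≢ 1 mod 4, the ring of integers is ℤ[√379] with discriminant 4·379 = 1516.
disc(K) = 1516 is not divisible by 67; 67 is unramified.
Euler's criterion: 379^33 mod 67 = 66. Thus (379|67) = -1.
d is a non-residue mod p, hence 67 remains inert in O_K.

67 remains inert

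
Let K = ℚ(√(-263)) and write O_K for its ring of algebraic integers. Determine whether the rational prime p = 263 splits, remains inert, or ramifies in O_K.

d = -263 ≡ 1 (mod 4), so O_K = ℤ[(1+√-263)/2] and disc(K) = d = -263.
263 divides disc(K) = -263, so 263 ramifies.

ramifies in O_K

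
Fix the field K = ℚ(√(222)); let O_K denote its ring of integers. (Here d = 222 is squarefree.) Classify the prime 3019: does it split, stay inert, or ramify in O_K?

Since 222 ≢ 1 mod 4, the ring of integers is ℤ[√222] with discriminant 4·222 = 888.
3019 ∤ 888, so 3019 is unramified.
Euler's criterion: 222^1509 mod 3019 = 3018. Thus (222|3019) = -1.
Legendre symbol -1 ⇒ 3019 is inert.

inert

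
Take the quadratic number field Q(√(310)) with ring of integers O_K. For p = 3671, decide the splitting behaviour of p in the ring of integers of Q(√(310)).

d = 310 ≡ 2 (mod 4), so O_K = ℤ[√310] and disc(K) = 4d = 1240.
disc(K) = 1240 is not divisible by 3671; 3671 is unramified.
Compute (310/3671) via Euler: 310^((3671-1)/2) mod 3671 = 1, so (310/3671) = 1.
(310/3671) = 1, so 3671 splits.

splits completely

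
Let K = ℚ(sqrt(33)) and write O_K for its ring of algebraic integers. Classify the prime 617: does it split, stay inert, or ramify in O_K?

d = 33 ≡ 1 (mod 4), so O_K = ℤ[(1+√33)/2] and disc(K) = d = 33.
617 ∤ 33, so 617 is unramified.
Compute (33/617) via Euler: 33^((617-1)/2) mod 617 = 616, so (33/617) = -1.
(33/617) = -1, so 617 is inert.

617 remains inert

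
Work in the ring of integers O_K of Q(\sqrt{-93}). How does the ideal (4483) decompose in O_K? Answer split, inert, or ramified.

-93 mod 4 = 3, hence disc K = 4·(-93) = -372 and O_K = ℤ[√-93].
4483 ∤ -372, so 4483 is unramified.
Compute (-93/4483) via Euler: 4390^((4483-1)/2) mod 4483 = 4482, so (-93/4483) = -1.
d is a non-residue mod p, hence 4483 remains inert in O_K.

p is inert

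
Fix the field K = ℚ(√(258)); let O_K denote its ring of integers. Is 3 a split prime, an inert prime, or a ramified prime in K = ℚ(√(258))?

d = 258 ≡ 2 (mod 4), so O_K = ℤ[√258] and disc(K) = 4d = 1032.
Ramification test: 3 | 1032. The prime 3 ramifies in K.

p ramifies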